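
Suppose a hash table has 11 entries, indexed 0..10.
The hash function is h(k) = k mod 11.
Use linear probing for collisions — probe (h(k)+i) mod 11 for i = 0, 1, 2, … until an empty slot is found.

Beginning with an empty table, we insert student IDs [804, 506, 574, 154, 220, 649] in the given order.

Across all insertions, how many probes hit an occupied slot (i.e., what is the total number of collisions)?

12

Insert 804: h=1, slot 1 empty -> index 1.
Insert 506: h=0, slot 0 empty -> index 0.
Insert 574: h=2, slot 2 empty -> index 2.
Insert 154: h=0, slots 0,1,2 occupied -> index 3.
Insert 220: h=0, slots 0,1,2,3 occupied -> index 4.
Insert 649: h=0, slots 0,1,2,3,4 occupied -> index 5.
Table: [506, 804, 574, 154, 220, 649, —, —, —, —, —]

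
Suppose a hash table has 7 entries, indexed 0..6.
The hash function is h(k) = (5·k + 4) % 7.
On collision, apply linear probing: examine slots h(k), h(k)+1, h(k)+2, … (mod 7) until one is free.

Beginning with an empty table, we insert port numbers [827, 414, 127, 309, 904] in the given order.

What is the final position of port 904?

6

Insert 827: h=2, slot 2 empty -> index 2.
Insert 414: h=2, slot 2 occupied -> index 3.
Insert 127: h=2, slots 2,3 occupied -> index 4.
Insert 309: h=2, slots 2,3,4 occupied -> index 5.
Insert 904: h=2, slots 2,3,4,5 occupied -> index 6.
Table: [., ., 827, 414, 127, 309, 904]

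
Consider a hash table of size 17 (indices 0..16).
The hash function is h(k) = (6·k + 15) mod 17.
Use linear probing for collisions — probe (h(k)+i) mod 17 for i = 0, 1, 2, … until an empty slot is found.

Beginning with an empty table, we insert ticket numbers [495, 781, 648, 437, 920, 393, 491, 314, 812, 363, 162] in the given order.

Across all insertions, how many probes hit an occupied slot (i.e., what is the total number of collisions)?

8

495: h=10 → slot 10
781: h=9 → slot 9
648: h=10, probe 10,11 → slot 11
437: h=2 → slot 2
920: h=10, probe 10,11,12 → slot 12
393: h=10, probe 10,11,12,13 → slot 13
491: h=3 → slot 3
314: h=12, probe 12,13,14 → slot 14
812: h=8 → slot 8
363: h=0 → slot 0
162: h=1 → slot 1
Table: [363, 162, 437, 491, -, -, -, -, 812, 781, 495, 648, 920, 393, 314, -, -]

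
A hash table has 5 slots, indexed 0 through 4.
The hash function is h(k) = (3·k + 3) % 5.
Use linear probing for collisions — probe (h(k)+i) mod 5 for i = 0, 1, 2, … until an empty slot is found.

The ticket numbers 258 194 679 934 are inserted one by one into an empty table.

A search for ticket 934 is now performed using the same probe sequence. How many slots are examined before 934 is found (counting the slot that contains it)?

258 hashes to 2; slot 2 is free → place at 2.
194 hashes to 0; slot 0 is free → place at 0.
679 hashes to 0; 0 taken → place at 1.
934 hashes to 0; 0,1,2 taken → place at 3.
Table: [194, 679, 258, 934, ∅]
Lookup 934: h=0, probe 0,1,2,3 → found at 3.

4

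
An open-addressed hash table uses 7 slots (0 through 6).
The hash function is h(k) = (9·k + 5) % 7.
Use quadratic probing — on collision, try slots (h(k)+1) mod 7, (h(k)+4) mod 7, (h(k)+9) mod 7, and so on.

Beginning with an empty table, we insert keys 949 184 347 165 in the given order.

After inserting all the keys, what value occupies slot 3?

165

949 hashes to 6; slot 6 is free → place at 6.
184 hashes to 2; slot 2 is free → place at 2.
347 hashes to 6; 6 taken → place at 0.
165 hashes to 6; 6,0 taken → place at 3.
Table: [347, ., 184, 165, ., ., 949]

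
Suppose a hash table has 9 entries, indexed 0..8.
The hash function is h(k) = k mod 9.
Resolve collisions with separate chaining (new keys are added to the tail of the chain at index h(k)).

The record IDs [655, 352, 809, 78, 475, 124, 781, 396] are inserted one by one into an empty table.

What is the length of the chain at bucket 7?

Insert 655: h=7, bucket 7 empty -> new chain.
Insert 352: h=1, bucket 1 empty -> new chain.
Insert 809: h=8, bucket 8 empty -> new chain.
Insert 78: h=6, bucket 6 empty -> new chain.
Insert 475: h=7, bucket 7 nonempty -> append to chain.
Insert 124: h=7, bucket 7 nonempty -> append to chain.
Insert 781: h=7, bucket 7 nonempty -> append to chain.
Insert 396: h=0, bucket 0 empty -> new chain.
Final buckets:
0: 396
1: 352
2: .
3: .
4: .
5: .
6: 78
7: 655 -> 475 -> 124 -> 781
8: 809

4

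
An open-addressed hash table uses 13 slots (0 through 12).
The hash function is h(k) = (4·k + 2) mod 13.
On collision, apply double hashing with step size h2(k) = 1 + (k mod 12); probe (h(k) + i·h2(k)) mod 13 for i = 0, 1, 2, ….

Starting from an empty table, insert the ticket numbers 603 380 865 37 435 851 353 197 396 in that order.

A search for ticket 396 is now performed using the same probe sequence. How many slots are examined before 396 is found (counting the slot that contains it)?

Insert 603: h=9, slot 9 empty → index 9.
Insert 380: h=1, slot 1 empty → index 1.
Insert 865: h=4, slot 4 empty → index 4.
Insert 37: h=7, slot 7 empty → index 7.
Insert 435: h=0, slot 0 empty → index 0.
Insert 851: h=0, h2=12, slot 0 occupied → index 12.
Insert 353: h=10, slot 10 empty → index 10.
Insert 197: h=10, h2=6, slot 10 occupied → index 3.
Insert 396: h=0, h2=1, slots 0,1 occupied → index 2.
Table: [435, 380, 396, 197, 865, —, —, 37, —, 603, 353, —, 851]
Lookup 396: h=0, h2=1, probe 0,1,2 → found at 2.

3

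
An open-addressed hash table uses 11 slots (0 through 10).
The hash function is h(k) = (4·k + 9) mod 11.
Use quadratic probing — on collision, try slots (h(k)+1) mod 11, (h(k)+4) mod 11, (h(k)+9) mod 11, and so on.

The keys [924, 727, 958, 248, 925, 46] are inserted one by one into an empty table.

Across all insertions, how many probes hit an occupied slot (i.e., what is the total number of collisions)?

4

Insert 924: h=9, slot 9 empty → index 9.
Insert 727: h=2, slot 2 empty → index 2.
Insert 958: h=2, slot 2 occupied → index 3.
Insert 248: h=0, slot 0 empty → index 0.
Insert 925: h=2, slots 2,3 occupied → index 6.
Insert 46: h=6, slot 6 occupied → index 7.
Table: [248, -, 727, 958, -, -, 925, 46, -, 924, -]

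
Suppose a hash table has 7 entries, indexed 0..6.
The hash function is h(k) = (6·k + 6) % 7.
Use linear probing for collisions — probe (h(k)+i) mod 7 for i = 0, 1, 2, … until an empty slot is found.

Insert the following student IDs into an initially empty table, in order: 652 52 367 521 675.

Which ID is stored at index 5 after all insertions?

652: h=5 -> slot 5
52: h=3 -> slot 3
367: h=3, probe 3,4 -> slot 4
521: h=3, probe 3,4,5,6 -> slot 6
675: h=3, probe 3,4,5,6,0 -> slot 0
Table: [675, —, —, 52, 367, 652, 521]

652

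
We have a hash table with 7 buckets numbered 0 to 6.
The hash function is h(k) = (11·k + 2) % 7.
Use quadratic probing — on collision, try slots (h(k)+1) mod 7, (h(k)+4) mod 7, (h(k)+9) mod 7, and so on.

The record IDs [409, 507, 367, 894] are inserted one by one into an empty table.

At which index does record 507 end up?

1

409 hashes to 0; slot 0 is free → place at 0.
507 hashes to 0; 0 taken → place at 1.
367 hashes to 0; 0,1 taken → place at 4.
894 hashes to 1; 1 taken → place at 2.
Table: [409, 507, 894, _, 367, _, _]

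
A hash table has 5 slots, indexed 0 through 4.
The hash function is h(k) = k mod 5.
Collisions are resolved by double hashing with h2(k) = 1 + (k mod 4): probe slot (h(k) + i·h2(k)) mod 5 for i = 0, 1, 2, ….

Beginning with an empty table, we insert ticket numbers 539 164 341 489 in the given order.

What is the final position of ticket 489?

3

539: h=4 => slot 4
164: h=4, h2=1, probe 4,0 => slot 0
341: h=1 => slot 1
489: h=4, h2=2, probe 4,1,3 => slot 3
Table: [164, 341, -, 489, 539]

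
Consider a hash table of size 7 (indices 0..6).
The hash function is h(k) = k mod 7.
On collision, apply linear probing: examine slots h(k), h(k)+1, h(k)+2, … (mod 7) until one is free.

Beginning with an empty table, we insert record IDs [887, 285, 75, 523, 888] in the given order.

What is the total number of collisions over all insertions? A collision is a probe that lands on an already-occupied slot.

9

887 hashes to 5; slot 5 is free => place at 5.
285 hashes to 5; 5 taken => place at 6.
75 hashes to 5; 5,6 taken => place at 0.
523 hashes to 5; 5,6,0 taken => place at 1.
888 hashes to 6; 6,0,1 taken => place at 2.
Table: [75, 523, 888, ∅, ∅, 887, 285]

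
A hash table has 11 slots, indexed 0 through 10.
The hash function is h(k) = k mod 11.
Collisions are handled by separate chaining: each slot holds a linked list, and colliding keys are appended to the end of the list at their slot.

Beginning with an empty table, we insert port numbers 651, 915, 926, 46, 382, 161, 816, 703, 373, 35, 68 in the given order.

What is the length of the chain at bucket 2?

Insert 651: h=2, bucket 2 empty → new chain.
Insert 915: h=2, bucket 2 nonempty → append to chain.
Insert 926: h=2, bucket 2 nonempty → append to chain.
Insert 46: h=2, bucket 2 nonempty → append to chain.
Insert 382: h=8, bucket 8 empty → new chain.
Insert 161: h=7, bucket 7 empty → new chain.
Insert 816: h=2, bucket 2 nonempty → append to chain.
Insert 703: h=10, bucket 10 empty → new chain.
Insert 373: h=10, bucket 10 nonempty → append to chain.
Insert 35: h=2, bucket 2 nonempty → append to chain.
Insert 68: h=2, bucket 2 nonempty → append to chain.
Final buckets:
0: ∅
1: ∅
2: 651 -> 915 -> 926 -> 46 -> 816 -> 35 -> 68
3: ∅
4: ∅
5: ∅
6: ∅
7: 161
8: 382
9: ∅
10: 703 -> 373

7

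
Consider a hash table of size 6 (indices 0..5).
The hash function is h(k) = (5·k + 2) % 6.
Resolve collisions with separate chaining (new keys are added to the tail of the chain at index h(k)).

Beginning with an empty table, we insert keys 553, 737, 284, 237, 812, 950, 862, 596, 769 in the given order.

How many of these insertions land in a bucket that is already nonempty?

553 -> bucket 1
737 -> bucket 3
284 -> bucket 0
237 -> bucket 5
812 -> bucket 0 (collision)
950 -> bucket 0 (collision)
862 -> bucket 4
596 -> bucket 0 (collision)
769 -> bucket 1 (collision)
Final buckets:
0: 284 -> 812 -> 950 -> 596
1: 553 -> 769
2: ∅
3: 737
4: 862
5: 237

4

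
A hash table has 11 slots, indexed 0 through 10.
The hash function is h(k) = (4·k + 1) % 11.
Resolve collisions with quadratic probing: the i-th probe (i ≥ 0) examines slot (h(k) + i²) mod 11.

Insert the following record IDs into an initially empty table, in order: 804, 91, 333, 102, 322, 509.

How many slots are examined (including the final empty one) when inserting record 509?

5

804 hashes to 5; slot 5 is free -> place at 5.
91 hashes to 2; slot 2 is free -> place at 2.
333 hashes to 2; 2 taken -> place at 3.
102 hashes to 2; 2,3 taken -> place at 6.
322 hashes to 2; 2,3,6 taken -> place at 0.
509 hashes to 2; 2,3,6,0 taken -> place at 7.
Table: [322, -, 91, 333, -, 804, 102, 509, -, -, -]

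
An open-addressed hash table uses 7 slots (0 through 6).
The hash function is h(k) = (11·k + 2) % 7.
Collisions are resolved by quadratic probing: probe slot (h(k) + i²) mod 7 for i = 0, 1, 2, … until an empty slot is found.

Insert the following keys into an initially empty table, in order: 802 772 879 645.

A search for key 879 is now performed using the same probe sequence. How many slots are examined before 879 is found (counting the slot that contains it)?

2

Insert 802: h=4, slot 4 empty => index 4.
Insert 772: h=3, slot 3 empty => index 3.
Insert 879: h=4, slot 4 occupied => index 5.
Insert 645: h=6, slot 6 empty => index 6.
Table: [-, -, -, 772, 802, 879, 645]
Lookup 879: h=4, probe 4,5 → found at 5.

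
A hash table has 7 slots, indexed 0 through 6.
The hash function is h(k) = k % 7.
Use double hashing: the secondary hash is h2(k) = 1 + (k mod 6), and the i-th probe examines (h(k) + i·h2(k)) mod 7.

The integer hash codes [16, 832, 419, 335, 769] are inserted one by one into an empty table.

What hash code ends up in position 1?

769

16: h=2 -> slot 2
832: h=6 -> slot 6
419: h=6, h2=6, probe 6,5 -> slot 5
335: h=6, h2=6, probe 6,5,4 -> slot 4
769: h=6, h2=2, probe 6,1 -> slot 1
Table: [., 769, 16, ., 335, 419, 832]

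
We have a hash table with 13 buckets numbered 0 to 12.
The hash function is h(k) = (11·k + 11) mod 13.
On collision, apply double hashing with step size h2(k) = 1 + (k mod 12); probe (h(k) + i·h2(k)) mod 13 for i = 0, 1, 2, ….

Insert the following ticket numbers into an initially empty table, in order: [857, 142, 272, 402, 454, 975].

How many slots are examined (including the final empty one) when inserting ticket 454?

Insert 857: h=0, slot 0 empty => index 0.
Insert 142: h=0, h2=11, slot 0 occupied => index 11.
Insert 272: h=0, h2=9, slot 0 occupied => index 9.
Insert 402: h=0, h2=7, slot 0 occupied => index 7.
Insert 454: h=0, h2=11, slots 0,11,9,7 occupied => index 5.
Insert 975: h=11, h2=4, slot 11 occupied => index 2.
Table: [857, _, 975, _, _, 454, _, 402, _, 272, _, 142, _]

5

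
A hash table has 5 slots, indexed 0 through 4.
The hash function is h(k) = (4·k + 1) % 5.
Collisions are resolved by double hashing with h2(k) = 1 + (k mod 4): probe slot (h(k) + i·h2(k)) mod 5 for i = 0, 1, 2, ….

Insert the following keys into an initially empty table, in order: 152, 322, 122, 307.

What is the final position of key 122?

0

152: h=4 -> slot 4
322: h=4, h2=3, probe 4,2 -> slot 2
122: h=4, h2=3, probe 4,2,0 -> slot 0
307: h=4, h2=4, probe 4,3 -> slot 3
Table: [122, ∅, 322, 307, 152]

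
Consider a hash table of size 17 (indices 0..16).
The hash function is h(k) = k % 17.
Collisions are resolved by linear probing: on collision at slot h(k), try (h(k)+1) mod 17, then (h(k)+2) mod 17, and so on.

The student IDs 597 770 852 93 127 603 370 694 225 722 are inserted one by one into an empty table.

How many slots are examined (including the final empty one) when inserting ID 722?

4

Insert 597: h=2, slot 2 empty => index 2.
Insert 770: h=5, slot 5 empty => index 5.
Insert 852: h=2, slot 2 occupied => index 3.
Insert 93: h=8, slot 8 empty => index 8.
Insert 127: h=8, slot 8 occupied => index 9.
Insert 603: h=8, slots 8,9 occupied => index 10.
Insert 370: h=13, slot 13 empty => index 13.
Insert 694: h=14, slot 14 empty => index 14.
Insert 225: h=4, slot 4 empty => index 4.
Insert 722: h=8, slots 8,9,10 occupied => index 11.
Table: [—, —, 597, 852, 225, 770, —, —, 93, 127, 603, 722, —, 370, 694, —, —]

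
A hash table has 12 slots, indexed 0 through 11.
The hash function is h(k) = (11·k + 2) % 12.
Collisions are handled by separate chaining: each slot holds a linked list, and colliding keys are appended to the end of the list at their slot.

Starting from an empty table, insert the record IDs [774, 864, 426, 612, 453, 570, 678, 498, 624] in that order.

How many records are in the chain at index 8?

774 -> bucket 8
864 -> bucket 2
426 -> bucket 8 (collision)
612 -> bucket 2 (collision)
453 -> bucket 5
570 -> bucket 8 (collision)
678 -> bucket 8 (collision)
498 -> bucket 8 (collision)
624 -> bucket 2 (collision)
Final buckets:
0: ∅
1: ∅
2: 864 -> 612 -> 624
3: ∅
4: ∅
5: 453
6: ∅
7: ∅
8: 774 -> 426 -> 570 -> 678 -> 498
9: ∅
10: ∅
11: ∅

5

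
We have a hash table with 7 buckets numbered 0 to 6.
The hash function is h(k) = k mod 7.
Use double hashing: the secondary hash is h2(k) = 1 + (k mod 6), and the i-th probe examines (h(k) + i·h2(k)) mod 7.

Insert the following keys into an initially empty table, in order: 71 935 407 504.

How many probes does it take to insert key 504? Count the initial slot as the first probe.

Insert 71: h=1, slot 1 empty -> index 1.
Insert 935: h=4, slot 4 empty -> index 4.
Insert 407: h=1, h2=6, slot 1 occupied -> index 0.
Insert 504: h=0, h2=1, slots 0,1 occupied -> index 2.
Table: [407, 71, 504, -, 935, -, -]

3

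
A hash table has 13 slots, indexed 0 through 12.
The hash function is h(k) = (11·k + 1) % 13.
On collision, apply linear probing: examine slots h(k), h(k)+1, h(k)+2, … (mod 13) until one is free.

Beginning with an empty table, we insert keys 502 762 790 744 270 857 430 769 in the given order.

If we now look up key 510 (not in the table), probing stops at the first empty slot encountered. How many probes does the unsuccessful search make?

502: h=11 -> slot 11
762: h=11, probe 11,12 -> slot 12
790: h=7 -> slot 7
744: h=8 -> slot 8
270: h=7, probe 7,8,9 -> slot 9
857: h=3 -> slot 3
430: h=12, probe 12,0 -> slot 0
769: h=10 -> slot 10
Table: [430, -, -, 857, -, -, -, 790, 744, 270, 769, 502, 762]
Lookup 510: h=8, probe 8,9,10,11,12,0,1 → slot 1 empty, not found.

7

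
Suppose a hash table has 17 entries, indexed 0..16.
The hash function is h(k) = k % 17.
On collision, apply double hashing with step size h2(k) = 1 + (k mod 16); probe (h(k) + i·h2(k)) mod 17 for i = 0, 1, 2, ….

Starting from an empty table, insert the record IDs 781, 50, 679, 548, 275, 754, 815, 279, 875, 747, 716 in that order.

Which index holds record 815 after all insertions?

781 hashes to 16; slot 16 is free → place at 16.
50 hashes to 16, h2=3; 16 taken → place at 2.
679 hashes to 16, h2=8; 16 taken → place at 7.
548 hashes to 4; slot 4 is free → place at 4.
275 hashes to 3; slot 3 is free → place at 3.
754 hashes to 6; slot 6 is free → place at 6.
815 hashes to 16, h2=16; 16 taken → place at 15.
279 hashes to 7, h2=8; 7,15,6 taken → place at 14.
875 hashes to 8; slot 8 is free → place at 8.
747 hashes to 16, h2=12; 16 taken → place at 11.
716 hashes to 2, h2=13; 2,15,11,7,3,16 taken → place at 12.
Table: [-, -, 50, 275, 548, -, 754, 679, 875, -, -, 747, 716, -, 279, 815, 781]

15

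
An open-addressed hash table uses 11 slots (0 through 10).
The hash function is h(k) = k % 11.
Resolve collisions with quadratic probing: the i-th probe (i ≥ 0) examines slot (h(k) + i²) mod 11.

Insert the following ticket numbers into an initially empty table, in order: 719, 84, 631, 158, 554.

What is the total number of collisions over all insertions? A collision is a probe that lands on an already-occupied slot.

6

719 hashes to 4; slot 4 is free → place at 4.
84 hashes to 7; slot 7 is free → place at 7.
631 hashes to 4; 4 taken → place at 5.
158 hashes to 4; 4,5 taken → place at 8.
554 hashes to 4; 4,5,8 taken → place at 2.
Table: [—, —, 554, —, 719, 631, —, 84, 158, —, —]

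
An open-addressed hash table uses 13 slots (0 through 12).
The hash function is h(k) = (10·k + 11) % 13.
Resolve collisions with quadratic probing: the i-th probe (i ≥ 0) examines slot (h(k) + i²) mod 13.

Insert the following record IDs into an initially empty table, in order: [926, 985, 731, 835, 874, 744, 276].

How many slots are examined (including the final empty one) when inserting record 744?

Insert 926: h=2, slot 2 empty => index 2.
Insert 985: h=7, slot 7 empty => index 7.
Insert 731: h=2, slot 2 occupied => index 3.
Insert 835: h=2, slots 2,3 occupied => index 6.
Insert 874: h=2, slots 2,3,6 occupied => index 11.
Insert 744: h=2, slots 2,3,6,11 occupied => index 5.
Insert 276: h=2, slots 2,3,6,11,5 occupied => index 1.
Table: [—, 276, 926, 731, —, 744, 835, 985, —, —, —, 874, —]

5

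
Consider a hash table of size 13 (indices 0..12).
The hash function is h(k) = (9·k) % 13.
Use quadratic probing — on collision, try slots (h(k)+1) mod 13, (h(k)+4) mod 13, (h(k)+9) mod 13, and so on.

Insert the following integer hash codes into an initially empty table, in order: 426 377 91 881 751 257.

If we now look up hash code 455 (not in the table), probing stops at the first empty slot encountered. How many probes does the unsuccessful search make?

3

426 hashes to 12; slot 12 is free → place at 12.
377 hashes to 0; slot 0 is free → place at 0.
91 hashes to 0; 0 taken → place at 1.
881 hashes to 12; 12,0 taken → place at 3.
751 hashes to 12; 12,0,3 taken → place at 8.
257 hashes to 12; 12,0,3,8 taken → place at 2.
Table: [377, 91, 257, 881, —, —, —, —, 751, —, —, —, 426]
Lookup 455: h=0, probe 0,1,4 → slot 4 empty, not found.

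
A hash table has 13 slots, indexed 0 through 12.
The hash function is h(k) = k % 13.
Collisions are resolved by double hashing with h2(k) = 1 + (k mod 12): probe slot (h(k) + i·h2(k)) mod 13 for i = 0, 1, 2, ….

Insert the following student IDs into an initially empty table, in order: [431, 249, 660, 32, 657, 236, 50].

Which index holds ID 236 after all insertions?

Insert 431: h=2, slot 2 empty → index 2.
Insert 249: h=2, h2=10, slot 2 occupied → index 12.
Insert 660: h=10, slot 10 empty → index 10.
Insert 32: h=6, slot 6 empty → index 6.
Insert 657: h=7, slot 7 empty → index 7.
Insert 236: h=2, h2=9, slot 2 occupied → index 11.
Insert 50: h=11, h2=3, slot 11 occupied → index 1.
Table: [∅, 50, 431, ∅, ∅, ∅, 32, 657, ∅, ∅, 660, 236, 249]

11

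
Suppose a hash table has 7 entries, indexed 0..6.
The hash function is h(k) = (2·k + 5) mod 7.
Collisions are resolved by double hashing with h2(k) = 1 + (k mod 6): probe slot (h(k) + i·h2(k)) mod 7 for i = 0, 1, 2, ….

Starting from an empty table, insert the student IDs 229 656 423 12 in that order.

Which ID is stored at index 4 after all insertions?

656

229: h=1 → slot 1
656: h=1, h2=3, probe 1,4 → slot 4
423: h=4, h2=4, probe 4,1,5 → slot 5
12: h=1, h2=1, probe 1,2 → slot 2
Table: [_, 229, 12, _, 656, 423, _]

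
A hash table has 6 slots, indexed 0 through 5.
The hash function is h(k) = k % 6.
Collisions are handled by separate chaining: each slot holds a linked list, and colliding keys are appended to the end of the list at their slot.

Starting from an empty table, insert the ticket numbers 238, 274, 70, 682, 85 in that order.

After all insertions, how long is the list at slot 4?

4

238 -> bucket 4
274 -> bucket 4 (collision)
70 -> bucket 4 (collision)
682 -> bucket 4 (collision)
85 -> bucket 1
Final buckets:
0: —
1: 85
2: —
3: —
4: 238 -> 274 -> 70 -> 682
5: —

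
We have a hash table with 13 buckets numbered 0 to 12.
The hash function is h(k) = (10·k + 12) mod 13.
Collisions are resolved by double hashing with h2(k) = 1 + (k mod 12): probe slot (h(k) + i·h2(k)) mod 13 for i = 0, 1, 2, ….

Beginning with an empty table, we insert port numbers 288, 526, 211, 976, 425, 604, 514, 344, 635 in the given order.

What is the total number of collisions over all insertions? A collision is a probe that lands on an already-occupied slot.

4

288 hashes to 6; slot 6 is free -> place at 6.
526 hashes to 7; slot 7 is free -> place at 7.
211 hashes to 3; slot 3 is free -> place at 3.
976 hashes to 9; slot 9 is free -> place at 9.
425 hashes to 11; slot 11 is free -> place at 11.
604 hashes to 7, h2=5; 7 taken -> place at 12.
514 hashes to 4; slot 4 is free -> place at 4.
344 hashes to 7, h2=9; 7,3,12 taken -> place at 8.
635 hashes to 5; slot 5 is free -> place at 5.
Table: [-, -, -, 211, 514, 635, 288, 526, 344, 976, -, 425, 604]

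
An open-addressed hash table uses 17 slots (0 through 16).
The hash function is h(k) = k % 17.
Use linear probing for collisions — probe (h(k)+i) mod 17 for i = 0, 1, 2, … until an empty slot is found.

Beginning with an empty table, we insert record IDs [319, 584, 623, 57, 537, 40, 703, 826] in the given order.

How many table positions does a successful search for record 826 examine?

319 hashes to 13; slot 13 is free -> place at 13.
584 hashes to 6; slot 6 is free -> place at 6.
623 hashes to 11; slot 11 is free -> place at 11.
57 hashes to 6; 6 taken -> place at 7.
537 hashes to 10; slot 10 is free -> place at 10.
40 hashes to 6; 6,7 taken -> place at 8.
703 hashes to 6; 6,7,8 taken -> place at 9.
826 hashes to 10; 10,11 taken -> place at 12.
Table: [., ., ., ., ., ., 584, 57, 40, 703, 537, 623, 826, 319, ., ., .]
Lookup 826: h=10, probe 10,11,12 → found at 12.

3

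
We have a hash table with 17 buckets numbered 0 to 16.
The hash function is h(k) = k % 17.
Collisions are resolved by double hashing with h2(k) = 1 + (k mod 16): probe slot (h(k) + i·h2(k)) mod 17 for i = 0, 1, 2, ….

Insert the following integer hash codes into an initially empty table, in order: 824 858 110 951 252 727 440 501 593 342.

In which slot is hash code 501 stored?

3

824: h=8 => slot 8
858: h=8, h2=11, probe 8,2 => slot 2
110: h=8, h2=15, probe 8,6 => slot 6
951: h=16 => slot 16
252: h=14 => slot 14
727: h=13 => slot 13
440: h=15 => slot 15
501: h=8, h2=6, probe 8,14,3 => slot 3
593: h=15, h2=2, probe 15,0 => slot 0
342: h=2, h2=7, probe 2,9 => slot 9
Table: [593, -, 858, 501, -, -, 110, -, 824, 342, -, -, -, 727, 252, 440, 951]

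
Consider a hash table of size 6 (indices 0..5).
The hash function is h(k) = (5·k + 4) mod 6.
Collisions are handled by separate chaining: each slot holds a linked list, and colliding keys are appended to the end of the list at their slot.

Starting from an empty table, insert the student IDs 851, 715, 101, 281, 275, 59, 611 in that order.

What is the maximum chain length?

6

851 -> bucket 5
715 -> bucket 3
101 -> bucket 5 (collision)
281 -> bucket 5 (collision)
275 -> bucket 5 (collision)
59 -> bucket 5 (collision)
611 -> bucket 5 (collision)
Final buckets:
0: —
1: —
2: —
3: 715
4: —
5: 851 -> 101 -> 281 -> 275 -> 59 -> 611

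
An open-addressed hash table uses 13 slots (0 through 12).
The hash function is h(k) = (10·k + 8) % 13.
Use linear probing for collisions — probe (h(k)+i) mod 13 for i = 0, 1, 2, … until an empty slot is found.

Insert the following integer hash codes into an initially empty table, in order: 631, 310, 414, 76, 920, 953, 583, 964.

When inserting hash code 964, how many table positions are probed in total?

631 hashes to 0; slot 0 is free → place at 0.
310 hashes to 1; slot 1 is free → place at 1.
414 hashes to 1; 1 taken → place at 2.
76 hashes to 1; 1,2 taken → place at 3.
920 hashes to 4; slot 4 is free → place at 4.
953 hashes to 9; slot 9 is free → place at 9.
583 hashes to 1; 1,2,3,4 taken → place at 5.
964 hashes to 2; 2,3,4,5 taken → place at 6.
Table: [631, 310, 414, 76, 920, 583, 964, -, -, 953, -, -, -]

5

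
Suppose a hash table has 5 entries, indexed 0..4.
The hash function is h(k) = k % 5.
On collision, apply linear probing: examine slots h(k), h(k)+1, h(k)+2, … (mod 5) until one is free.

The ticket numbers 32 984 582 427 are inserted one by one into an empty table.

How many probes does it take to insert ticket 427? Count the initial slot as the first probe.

Insert 32: h=2, slot 2 empty -> index 2.
Insert 984: h=4, slot 4 empty -> index 4.
Insert 582: h=2, slot 2 occupied -> index 3.
Insert 427: h=2, slots 2,3,4 occupied -> index 0.
Table: [427, ∅, 32, 582, 984]

4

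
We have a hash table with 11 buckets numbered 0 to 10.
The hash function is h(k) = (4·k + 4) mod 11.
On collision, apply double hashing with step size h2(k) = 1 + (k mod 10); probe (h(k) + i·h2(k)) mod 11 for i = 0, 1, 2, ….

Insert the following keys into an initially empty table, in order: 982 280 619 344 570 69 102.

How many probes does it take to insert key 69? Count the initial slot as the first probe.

982 hashes to 5; slot 5 is free => place at 5.
280 hashes to 2; slot 2 is free => place at 2.
619 hashes to 5, h2=10; 5 taken => place at 4.
344 hashes to 5, h2=5; 5 taken => place at 10.
570 hashes to 7; slot 7 is free => place at 7.
69 hashes to 5, h2=10; 5,4 taken => place at 3.
102 hashes to 5, h2=3; 5 taken => place at 8.
Table: [_, _, 280, 69, 619, 982, _, 570, 102, _, 344]

3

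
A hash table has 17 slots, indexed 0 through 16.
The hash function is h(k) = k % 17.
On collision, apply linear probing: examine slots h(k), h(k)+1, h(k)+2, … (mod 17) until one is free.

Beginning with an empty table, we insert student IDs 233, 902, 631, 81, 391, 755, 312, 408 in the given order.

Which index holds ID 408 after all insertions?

Insert 233: h=12, slot 12 empty → index 12.
Insert 902: h=1, slot 1 empty → index 1.
Insert 631: h=2, slot 2 empty → index 2.
Insert 81: h=13, slot 13 empty → index 13.
Insert 391: h=0, slot 0 empty → index 0.
Insert 755: h=7, slot 7 empty → index 7.
Insert 312: h=6, slot 6 empty → index 6.
Insert 408: h=0, slots 0,1,2 occupied → index 3.
Table: [391, 902, 631, 408, —, —, 312, 755, —, —, —, —, 233, 81, —, —, —]

3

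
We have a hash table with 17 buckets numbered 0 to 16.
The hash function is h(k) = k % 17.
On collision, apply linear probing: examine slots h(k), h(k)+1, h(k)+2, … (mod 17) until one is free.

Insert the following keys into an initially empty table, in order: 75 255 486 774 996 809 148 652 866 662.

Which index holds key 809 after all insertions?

75: h=7 → slot 7
255: h=0 → slot 0
486: h=10 → slot 10
774: h=9 → slot 9
996: h=10, probe 10,11 → slot 11
809: h=10, probe 10,11,12 → slot 12
148: h=12, probe 12,13 → slot 13
652: h=6 → slot 6
866: h=16 → slot 16
662: h=16, probe 16,0,1 → slot 1
Table: [255, 662, ., ., ., ., 652, 75, ., 774, 486, 996, 809, 148, ., ., 866]

12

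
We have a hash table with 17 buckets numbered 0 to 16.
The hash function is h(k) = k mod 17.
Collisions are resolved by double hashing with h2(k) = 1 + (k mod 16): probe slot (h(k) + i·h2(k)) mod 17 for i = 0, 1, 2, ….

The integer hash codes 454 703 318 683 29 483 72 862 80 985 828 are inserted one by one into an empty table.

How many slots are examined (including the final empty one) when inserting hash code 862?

3

Insert 454: h=12, slot 12 empty => index 12.
Insert 703: h=6, slot 6 empty => index 6.
Insert 318: h=12, h2=15, slot 12 occupied => index 10.
Insert 683: h=3, slot 3 empty => index 3.
Insert 29: h=12, h2=14, slot 12 occupied => index 9.
Insert 483: h=7, slot 7 empty => index 7.
Insert 72: h=4, slot 4 empty => index 4.
Insert 862: h=12, h2=15, slots 12,10 occupied => index 8.
Insert 80: h=12, h2=1, slot 12 occupied => index 13.
Insert 985: h=16, slot 16 empty => index 16.
Insert 828: h=12, h2=13, slots 12,8,4 occupied => index 0.
Table: [828, ., ., 683, 72, ., 703, 483, 862, 29, 318, ., 454, 80, ., ., 985]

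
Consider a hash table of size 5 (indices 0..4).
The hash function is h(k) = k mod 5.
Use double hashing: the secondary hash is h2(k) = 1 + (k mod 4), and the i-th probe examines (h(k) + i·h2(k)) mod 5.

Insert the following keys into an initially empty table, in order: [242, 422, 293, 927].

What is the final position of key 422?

0

242: h=2 -> slot 2
422: h=2, h2=3, probe 2,0 -> slot 0
293: h=3 -> slot 3
927: h=2, h2=4, probe 2,1 -> slot 1
Table: [422, 927, 242, 293, ∅]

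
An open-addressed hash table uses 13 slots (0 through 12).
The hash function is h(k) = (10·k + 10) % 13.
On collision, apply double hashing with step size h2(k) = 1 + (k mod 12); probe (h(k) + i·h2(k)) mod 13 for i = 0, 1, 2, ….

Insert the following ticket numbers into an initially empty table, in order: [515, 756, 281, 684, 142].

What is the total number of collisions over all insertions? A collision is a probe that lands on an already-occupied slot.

3

515: h=12 → slot 12
756: h=4 → slot 4
281: h=12, h2=6, probe 12,5 → slot 5
684: h=12, h2=1, probe 12,0 → slot 0
142: h=0, h2=11, probe 0,11 → slot 11
Table: [684, ∅, ∅, ∅, 756, 281, ∅, ∅, ∅, ∅, ∅, 142, 515]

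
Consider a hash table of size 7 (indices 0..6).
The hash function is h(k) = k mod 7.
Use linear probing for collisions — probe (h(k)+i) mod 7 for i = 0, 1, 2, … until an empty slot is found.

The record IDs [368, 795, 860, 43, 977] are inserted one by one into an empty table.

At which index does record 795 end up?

Insert 368: h=4, slot 4 empty → index 4.
Insert 795: h=4, slot 4 occupied → index 5.
Insert 860: h=6, slot 6 empty → index 6.
Insert 43: h=1, slot 1 empty → index 1.
Insert 977: h=4, slots 4,5,6 occupied → index 0.
Table: [977, 43, —, —, 368, 795, 860]

5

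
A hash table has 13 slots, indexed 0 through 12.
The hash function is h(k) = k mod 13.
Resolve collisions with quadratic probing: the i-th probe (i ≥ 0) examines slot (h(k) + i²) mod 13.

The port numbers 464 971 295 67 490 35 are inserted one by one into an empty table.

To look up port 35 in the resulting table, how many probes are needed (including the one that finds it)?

464 hashes to 9; slot 9 is free => place at 9.
971 hashes to 9; 9 taken => place at 10.
295 hashes to 9; 9,10 taken => place at 0.
67 hashes to 2; slot 2 is free => place at 2.
490 hashes to 9; 9,10,0 taken => place at 5.
35 hashes to 9; 9,10,0,5 taken => place at 12.
Table: [295, ., 67, ., ., 490, ., ., ., 464, 971, ., 35]
Lookup 35: h=9, probe 9,10,0,5,12 → found at 12.

5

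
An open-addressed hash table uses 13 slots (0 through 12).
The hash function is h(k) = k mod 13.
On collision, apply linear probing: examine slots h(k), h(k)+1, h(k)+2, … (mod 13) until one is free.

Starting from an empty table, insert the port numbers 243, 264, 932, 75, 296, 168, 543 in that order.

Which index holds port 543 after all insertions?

1

Insert 243: h=9, slot 9 empty -> index 9.
Insert 264: h=4, slot 4 empty -> index 4.
Insert 932: h=9, slot 9 occupied -> index 10.
Insert 75: h=10, slot 10 occupied -> index 11.
Insert 296: h=10, slots 10,11 occupied -> index 12.
Insert 168: h=12, slot 12 occupied -> index 0.
Insert 543: h=10, slots 10,11,12,0 occupied -> index 1.
Table: [168, 543, —, —, 264, —, —, —, —, 243, 932, 75, 296]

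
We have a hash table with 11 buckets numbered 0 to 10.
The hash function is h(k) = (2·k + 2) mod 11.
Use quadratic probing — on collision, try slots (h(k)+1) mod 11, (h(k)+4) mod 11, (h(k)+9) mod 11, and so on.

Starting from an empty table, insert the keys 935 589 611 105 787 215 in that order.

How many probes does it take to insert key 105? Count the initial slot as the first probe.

Insert 935: h=2, slot 2 empty → index 2.
Insert 589: h=3, slot 3 empty → index 3.
Insert 611: h=3, slot 3 occupied → index 4.
Insert 105: h=3, slots 3,4 occupied → index 7.
Insert 787: h=3, slots 3,4,7 occupied → index 1.
Insert 215: h=3, slots 3,4,7,1 occupied → index 8.
Table: [-, 787, 935, 589, 611, -, -, 105, 215, -, -]

3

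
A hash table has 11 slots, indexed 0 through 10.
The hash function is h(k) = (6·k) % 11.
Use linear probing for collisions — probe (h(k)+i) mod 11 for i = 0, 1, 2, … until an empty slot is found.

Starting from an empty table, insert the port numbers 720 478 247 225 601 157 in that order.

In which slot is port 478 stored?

720 hashes to 8; slot 8 is free => place at 8.
478 hashes to 8; 8 taken => place at 9.
247 hashes to 8; 8,9 taken => place at 10.
225 hashes to 8; 8,9,10 taken => place at 0.
601 hashes to 9; 9,10,0 taken => place at 1.
157 hashes to 7; slot 7 is free => place at 7.
Table: [225, 601, _, _, _, _, _, 157, 720, 478, 247]

9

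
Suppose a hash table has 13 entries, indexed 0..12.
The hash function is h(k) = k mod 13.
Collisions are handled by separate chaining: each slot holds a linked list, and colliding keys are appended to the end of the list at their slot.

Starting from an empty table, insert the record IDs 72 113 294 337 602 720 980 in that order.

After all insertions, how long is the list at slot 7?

1

72 → bucket 7
113 → bucket 9
294 → bucket 8
337 → bucket 12
602 → bucket 4
720 → bucket 5
980 → bucket 5 (collision)
Final buckets:
0: _
1: _
2: _
3: _
4: 602
5: 720 -> 980
6: _
7: 72
8: 294
9: 113
10: _
11: _
12: 337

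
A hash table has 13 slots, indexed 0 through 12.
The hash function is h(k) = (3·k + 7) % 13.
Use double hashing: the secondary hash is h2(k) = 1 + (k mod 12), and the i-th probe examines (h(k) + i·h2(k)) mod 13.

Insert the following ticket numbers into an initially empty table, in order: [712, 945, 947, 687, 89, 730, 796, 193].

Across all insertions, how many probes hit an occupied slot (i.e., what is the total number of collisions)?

6

712 hashes to 11; slot 11 is free => place at 11.
945 hashes to 8; slot 8 is free => place at 8.
947 hashes to 1; slot 1 is free => place at 1.
687 hashes to 1, h2=4; 1 taken => place at 5.
89 hashes to 1, h2=6; 1 taken => place at 7.
730 hashes to 0; slot 0 is free => place at 0.
796 hashes to 3; slot 3 is free => place at 3.
193 hashes to 1, h2=2; 1,3,5,7 taken => place at 9.
Table: [730, 947, _, 796, _, 687, _, 89, 945, 193, _, 712, _]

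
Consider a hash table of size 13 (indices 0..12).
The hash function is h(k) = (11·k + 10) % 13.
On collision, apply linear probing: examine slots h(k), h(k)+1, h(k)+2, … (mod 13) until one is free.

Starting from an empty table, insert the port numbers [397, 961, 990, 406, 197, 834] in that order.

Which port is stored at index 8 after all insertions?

834

397: h=9 → slot 9
961: h=12 → slot 12
990: h=6 → slot 6
406: h=4 → slot 4
197: h=6, probe 6,7 → slot 7
834: h=6, probe 6,7,8 → slot 8
Table: [∅, ∅, ∅, ∅, 406, ∅, 990, 197, 834, 397, ∅, ∅, 961]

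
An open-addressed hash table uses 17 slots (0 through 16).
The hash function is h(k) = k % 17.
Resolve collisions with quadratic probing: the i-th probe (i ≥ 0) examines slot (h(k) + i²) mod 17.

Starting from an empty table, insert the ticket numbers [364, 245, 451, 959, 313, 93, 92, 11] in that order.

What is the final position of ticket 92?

364 hashes to 7; slot 7 is free => place at 7.
245 hashes to 7; 7 taken => place at 8.
451 hashes to 9; slot 9 is free => place at 9.
959 hashes to 7; 7,8 taken => place at 11.
313 hashes to 7; 7,8,11 taken => place at 16.
93 hashes to 8; 8,9 taken => place at 12.
92 hashes to 7; 7,8,11,16 taken => place at 6.
11 hashes to 11; 11,12 taken => place at 15.
Table: [_, _, _, _, _, _, 92, 364, 245, 451, _, 959, 93, _, _, 11, 313]

6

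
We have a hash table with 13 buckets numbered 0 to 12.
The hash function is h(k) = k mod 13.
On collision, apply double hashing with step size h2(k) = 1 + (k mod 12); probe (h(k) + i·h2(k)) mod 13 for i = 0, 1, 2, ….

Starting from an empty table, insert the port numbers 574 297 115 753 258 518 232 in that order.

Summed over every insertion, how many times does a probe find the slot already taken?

4

574: h=2 -> slot 2
297: h=11 -> slot 11
115: h=11, h2=8, probe 11,6 -> slot 6
753: h=12 -> slot 12
258: h=11, h2=7, probe 11,5 -> slot 5
518: h=11, h2=3, probe 11,1 -> slot 1
232: h=11, h2=5, probe 11,3 -> slot 3
Table: [—, 518, 574, 232, —, 258, 115, —, —, —, —, 297, 753]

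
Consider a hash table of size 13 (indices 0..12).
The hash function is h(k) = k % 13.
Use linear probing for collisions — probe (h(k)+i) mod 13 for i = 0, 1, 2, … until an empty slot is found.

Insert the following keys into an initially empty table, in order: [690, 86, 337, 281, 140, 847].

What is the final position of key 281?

Insert 690: h=1, slot 1 empty -> index 1.
Insert 86: h=8, slot 8 empty -> index 8.
Insert 337: h=12, slot 12 empty -> index 12.
Insert 281: h=8, slot 8 occupied -> index 9.
Insert 140: h=10, slot 10 empty -> index 10.
Insert 847: h=2, slot 2 empty -> index 2.
Table: [_, 690, 847, _, _, _, _, _, 86, 281, 140, _, 337]

9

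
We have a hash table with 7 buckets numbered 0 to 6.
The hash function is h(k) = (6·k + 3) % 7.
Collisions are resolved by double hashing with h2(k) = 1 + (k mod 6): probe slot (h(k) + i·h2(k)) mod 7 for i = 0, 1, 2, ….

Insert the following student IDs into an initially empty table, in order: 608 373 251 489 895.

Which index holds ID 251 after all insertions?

608: h=4 => slot 4
373: h=1 => slot 1
251: h=4, h2=6, probe 4,3 => slot 3
489: h=4, h2=4, probe 4,1,5 => slot 5
895: h=4, h2=2, probe 4,6 => slot 6
Table: [-, 373, -, 251, 608, 489, 895]

3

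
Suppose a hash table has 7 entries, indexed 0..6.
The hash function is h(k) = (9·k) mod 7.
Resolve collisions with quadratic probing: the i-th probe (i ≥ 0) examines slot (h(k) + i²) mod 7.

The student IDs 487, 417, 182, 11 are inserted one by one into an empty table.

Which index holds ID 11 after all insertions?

5

Insert 487: h=1, slot 1 empty => index 1.
Insert 417: h=1, slot 1 occupied => index 2.
Insert 182: h=0, slot 0 empty => index 0.
Insert 11: h=1, slots 1,2 occupied => index 5.
Table: [182, 487, 417, ., ., 11, .]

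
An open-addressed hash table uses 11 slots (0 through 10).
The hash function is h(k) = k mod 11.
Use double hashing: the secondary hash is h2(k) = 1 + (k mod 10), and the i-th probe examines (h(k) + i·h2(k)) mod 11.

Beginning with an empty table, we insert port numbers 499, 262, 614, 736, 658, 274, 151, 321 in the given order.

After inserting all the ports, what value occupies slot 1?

151

499 hashes to 4; slot 4 is free => place at 4.
262 hashes to 9; slot 9 is free => place at 9.
614 hashes to 9, h2=5; 9 taken => place at 3.
736 hashes to 10; slot 10 is free => place at 10.
658 hashes to 9, h2=9; 9 taken => place at 7.
274 hashes to 10, h2=5; 10,4,9,3 taken => place at 8.
151 hashes to 8, h2=2; 8,10 taken => place at 1.
321 hashes to 2; slot 2 is free => place at 2.
Table: [-, 151, 321, 614, 499, -, -, 658, 274, 262, 736]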